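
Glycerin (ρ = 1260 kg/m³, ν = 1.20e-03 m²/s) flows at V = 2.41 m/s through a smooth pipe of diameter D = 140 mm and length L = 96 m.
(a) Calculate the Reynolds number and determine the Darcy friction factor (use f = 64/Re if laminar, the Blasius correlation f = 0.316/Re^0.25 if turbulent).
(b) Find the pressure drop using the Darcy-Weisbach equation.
(a) Re = V·D/ν = 2.41·0.14/1.20e-03 = 281.17 → laminar (Re < 2300); f = 64/Re = 64/281.17 = 0.22762
(b) Darcy-Weisbach: ΔP = f·(L/D)·½ρV²/1000 = 0.22762·(96/0.140)·½·1260·2.41²/1000 = 571.1 kPa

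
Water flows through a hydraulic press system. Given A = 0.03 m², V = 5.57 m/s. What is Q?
Formula: Q = A V
Q = 0.03·5.57·1000 = 167.1 L/s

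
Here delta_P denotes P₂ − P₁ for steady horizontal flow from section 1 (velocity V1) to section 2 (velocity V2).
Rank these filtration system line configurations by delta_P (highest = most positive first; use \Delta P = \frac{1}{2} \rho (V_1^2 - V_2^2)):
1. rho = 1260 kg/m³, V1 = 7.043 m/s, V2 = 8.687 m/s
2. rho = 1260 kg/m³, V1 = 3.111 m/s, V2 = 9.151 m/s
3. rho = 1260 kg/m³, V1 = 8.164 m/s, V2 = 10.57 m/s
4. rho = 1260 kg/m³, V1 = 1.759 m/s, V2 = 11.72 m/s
Case 1: delta_P = -16.29 kPa
Case 2: delta_P = -46.66 kPa
Case 3: delta_P = -28.4 kPa
Case 4: delta_P = -84.59 kPa
Ranking (highest first): 1, 3, 2, 4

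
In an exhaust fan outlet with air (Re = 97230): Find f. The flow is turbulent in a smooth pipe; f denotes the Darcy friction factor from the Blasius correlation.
Formula: f = \frac{0.316}{Re^{0.25}}
f = 0.316/97230^0.25 = 0.0179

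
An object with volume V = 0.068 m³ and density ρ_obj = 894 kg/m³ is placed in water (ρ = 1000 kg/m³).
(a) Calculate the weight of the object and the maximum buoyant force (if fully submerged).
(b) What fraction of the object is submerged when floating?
(a) W=rho_obj*g*V=894*9.81*0.068=596.4 N; F_B(max)=rho*g*V=1000*9.81*0.068=667.1 N
(b) Floating fraction=rho_obj/rho=894/1000=0.894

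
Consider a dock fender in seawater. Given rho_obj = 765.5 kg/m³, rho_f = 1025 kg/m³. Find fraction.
Formula: f_{sub} = \frac{\rho_{obj}}{\rho_f}
fraction = 765.5/1025 = 0.7468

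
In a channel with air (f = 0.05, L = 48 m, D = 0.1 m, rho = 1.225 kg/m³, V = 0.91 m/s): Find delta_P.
Formula: \Delta P = f \frac{L}{D} \frac{\rho V^2}{2}
delta_P = 0.05·(48/0.1)·0.5·1.225·0.91²/1000 = 0.01217 kPa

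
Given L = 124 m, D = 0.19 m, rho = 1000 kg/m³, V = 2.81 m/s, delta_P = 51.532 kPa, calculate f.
Formula: \Delta P = f \frac{L}{D} \frac{\rho V^2}{2}
Substituting knowns: 51.532 = f·(124/0.19)·0.5·1000·2.81²/1000
Solving for f: f = (51.532·1000)/((124/0.19)·0.5·1000·2.81²) = 0.02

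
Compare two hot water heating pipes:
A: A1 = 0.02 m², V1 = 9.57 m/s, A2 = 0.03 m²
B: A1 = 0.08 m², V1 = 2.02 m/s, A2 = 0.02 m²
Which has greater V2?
V2(A) = 6.38 m/s, V2(B) = 8.08 m/s. Answer: B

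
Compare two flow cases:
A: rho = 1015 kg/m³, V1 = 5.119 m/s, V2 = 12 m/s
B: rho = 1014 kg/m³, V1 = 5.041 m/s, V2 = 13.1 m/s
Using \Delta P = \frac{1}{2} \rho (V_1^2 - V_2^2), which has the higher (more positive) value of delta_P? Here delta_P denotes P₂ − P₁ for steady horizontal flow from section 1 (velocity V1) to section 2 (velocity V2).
delta_P(A) = -59.78 kPa, delta_P(B) = -74.12 kPa. Answer: A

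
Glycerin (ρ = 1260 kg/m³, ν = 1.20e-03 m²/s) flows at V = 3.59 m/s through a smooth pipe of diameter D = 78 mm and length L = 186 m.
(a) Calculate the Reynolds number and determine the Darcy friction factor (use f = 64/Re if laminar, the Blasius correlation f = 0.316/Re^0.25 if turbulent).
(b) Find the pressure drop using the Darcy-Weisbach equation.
(a) Re = V·D/ν = 3.59·0.078/1.20e-03 = 233.35 → laminar (Re < 2300); f = 64/Re = 64/233.35 = 0.27427
(b) Darcy-Weisbach: ΔP = f·(L/D)·½ρV²/1000 = 0.27427·(186/0.078)·½·1260·3.59²/1000 = 5310 kPa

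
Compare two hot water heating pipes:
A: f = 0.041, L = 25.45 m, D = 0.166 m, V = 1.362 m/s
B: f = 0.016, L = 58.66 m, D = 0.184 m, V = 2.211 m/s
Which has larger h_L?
h_L(A) = 0.5943 m, h_L(B) = 1.271 m. Answer: B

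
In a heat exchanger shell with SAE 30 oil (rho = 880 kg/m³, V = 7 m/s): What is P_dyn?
Formula: P_{dyn} = \frac{1}{2} \rho V^2
P_dyn = 0.5·880·7²/1000 = 21.56 kPa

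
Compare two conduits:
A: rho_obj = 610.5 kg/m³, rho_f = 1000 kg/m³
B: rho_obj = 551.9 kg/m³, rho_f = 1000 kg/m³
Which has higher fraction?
fraction(A) = 0.6105, fraction(B) = 0.5519. Answer: A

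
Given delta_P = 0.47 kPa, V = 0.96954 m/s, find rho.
Formula: V = \sqrt{\frac{2 \Delta P}{\rho}}
Substituting knowns: 0.96954 = √(2·(0.47·1000)/rho)
Solving for rho: rho = 2·(0.47·1000)/0.96954² = 1000 kg/m³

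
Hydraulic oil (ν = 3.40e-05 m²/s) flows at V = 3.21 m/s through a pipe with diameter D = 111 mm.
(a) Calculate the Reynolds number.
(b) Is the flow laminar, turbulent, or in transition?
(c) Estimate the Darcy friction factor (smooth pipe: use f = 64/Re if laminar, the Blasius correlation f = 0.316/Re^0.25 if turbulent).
(a) Re = V·D/ν = 3.21·0.111/3.40e-05 = 10480
(b) Flow regime: turbulent (Re > 4000)
(c) Friction factor: f = 0.316/Re^0.25 = 0.316/10480^0.25 = 0.03123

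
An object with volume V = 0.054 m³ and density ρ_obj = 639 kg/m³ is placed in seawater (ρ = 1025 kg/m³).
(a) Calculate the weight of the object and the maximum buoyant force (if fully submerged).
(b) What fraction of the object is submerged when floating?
(a) W=rho_obj*g*V=639*9.81*0.054=338.5 N; F_B(max)=rho*g*V=1025*9.81*0.054=543.0 N
(b) Floating fraction=rho_obj/rho=639/1025=0.623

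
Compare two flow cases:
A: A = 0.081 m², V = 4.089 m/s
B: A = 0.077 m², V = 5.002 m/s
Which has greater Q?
Q(A) = 331.2 L/s, Q(B) = 385.2 L/s. Answer: B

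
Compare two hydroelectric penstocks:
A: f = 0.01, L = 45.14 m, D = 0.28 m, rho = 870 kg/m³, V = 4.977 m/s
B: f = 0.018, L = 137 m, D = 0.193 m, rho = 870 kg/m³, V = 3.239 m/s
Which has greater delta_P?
delta_P(A) = 17.37 kPa, delta_P(B) = 58.31 kPa. Answer: B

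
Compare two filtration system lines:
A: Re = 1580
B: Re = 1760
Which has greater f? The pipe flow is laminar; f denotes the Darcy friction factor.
f(A) = 0.04051, f(B) = 0.03636. Answer: A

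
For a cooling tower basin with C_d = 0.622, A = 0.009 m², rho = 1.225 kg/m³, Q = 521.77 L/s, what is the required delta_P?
Formula: Q = C_d A \sqrt{\frac{2 \Delta P}{\rho}}
Substituting knowns: 521.77 = 0.622·0.009·√(2·(delta_P·1000)/1.225)·1000
Solving for delta_P: delta_P = ((521.77/1000)/(0.622·0.009))²·1.225/2/1000 = 5.321 kPa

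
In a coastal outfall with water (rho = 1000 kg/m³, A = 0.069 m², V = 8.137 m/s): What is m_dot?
Formula: \dot{m} = \rho A V
m_dot = 1000·0.069·8.137 = 561.5 kg/s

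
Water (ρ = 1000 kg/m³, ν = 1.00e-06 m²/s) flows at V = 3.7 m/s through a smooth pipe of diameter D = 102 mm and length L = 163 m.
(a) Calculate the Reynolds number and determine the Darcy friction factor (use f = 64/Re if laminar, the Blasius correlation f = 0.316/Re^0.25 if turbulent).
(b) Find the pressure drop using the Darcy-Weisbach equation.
(a) Re = V·D/ν = 3.7·0.102/1.00e-06 = 377400 → turbulent (Re > 4000); f = 0.316/Re^0.25 = 0.316/377400^0.25 = 0.012749 (Blasius is strictly valid for Re ≲ 1e5; used here as the smooth-pipe estimate the problem specifies)
(b) Darcy-Weisbach: ΔP = f·(L/D)·½ρV²/1000 = 0.012749·(163/0.102)·½·1000·3.7²/1000 = 139.5 kPa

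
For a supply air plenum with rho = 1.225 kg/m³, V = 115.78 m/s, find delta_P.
Formula: V = \sqrt{\frac{2 \Delta P}{\rho}}
Substituting knowns: 115.78 = √(2·(delta_P·1000)/1.225)
Solving for delta_P: delta_P = 115.78²·1.225/2/1000 = 8.211 kPa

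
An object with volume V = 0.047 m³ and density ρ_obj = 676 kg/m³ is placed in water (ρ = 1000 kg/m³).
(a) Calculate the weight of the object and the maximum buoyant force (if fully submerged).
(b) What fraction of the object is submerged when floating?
(a) W=rho_obj*g*V=676*9.81*0.047=311.7 N; F_B(max)=rho*g*V=1000*9.81*0.047=461.1 N
(b) Floating fraction=rho_obj/rho=676/1000=0.676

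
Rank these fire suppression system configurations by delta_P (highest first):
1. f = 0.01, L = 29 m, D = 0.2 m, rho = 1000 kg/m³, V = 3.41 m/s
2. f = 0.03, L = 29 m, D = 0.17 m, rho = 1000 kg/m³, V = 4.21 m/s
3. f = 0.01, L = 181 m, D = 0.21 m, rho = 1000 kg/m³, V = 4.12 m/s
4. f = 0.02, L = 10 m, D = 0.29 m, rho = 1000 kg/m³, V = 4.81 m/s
Case 1: delta_P = 8.43 kPa
Case 2: delta_P = 45.35 kPa
Case 3: delta_P = 73.15 kPa
Case 4: delta_P = 7.978 kPa
Ranking (highest first): 3, 2, 1, 4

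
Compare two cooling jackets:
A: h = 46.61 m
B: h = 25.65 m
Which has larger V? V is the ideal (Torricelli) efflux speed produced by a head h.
V(A) = 30.24 m/s, V(B) = 22.43 m/s. Answer: A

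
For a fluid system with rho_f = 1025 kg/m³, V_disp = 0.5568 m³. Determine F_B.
Formula: F_B = \rho_f g V_{disp}
F_B = 1025·9.81·0.5568 = 5599 N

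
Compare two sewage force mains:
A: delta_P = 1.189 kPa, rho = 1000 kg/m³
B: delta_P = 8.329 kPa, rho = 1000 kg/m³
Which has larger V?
V(A) = 1.542 m/s, V(B) = 4.081 m/s. Answer: B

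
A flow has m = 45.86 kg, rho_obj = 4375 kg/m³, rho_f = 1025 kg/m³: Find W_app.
Formula: W_{app} = mg\left(1 - \frac{\rho_f}{\rho_{obj}}\right)
W_app = 45.86·9.81·(1 − 1025/4375) = 344.5 N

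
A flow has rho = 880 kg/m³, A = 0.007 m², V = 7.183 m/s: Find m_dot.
Formula: \dot{m} = \rho A V
m_dot = 880·0.007·7.183 = 44.25 kg/s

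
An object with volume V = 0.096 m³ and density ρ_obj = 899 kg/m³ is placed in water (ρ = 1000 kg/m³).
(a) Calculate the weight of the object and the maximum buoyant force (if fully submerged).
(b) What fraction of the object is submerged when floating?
(a) W=rho_obj*g*V=899*9.81*0.096=846.6 N; F_B(max)=rho*g*V=1000*9.81*0.096=941.8 N
(b) Floating fraction=rho_obj/rho=899/1000=0.899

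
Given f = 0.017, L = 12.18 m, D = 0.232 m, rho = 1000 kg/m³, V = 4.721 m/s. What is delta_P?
Formula: \Delta P = f \frac{L}{D} \frac{\rho V^2}{2}
delta_P = 0.017·(12.18/0.232)·0.5·1000·4.721²/1000 = 9.946 kPa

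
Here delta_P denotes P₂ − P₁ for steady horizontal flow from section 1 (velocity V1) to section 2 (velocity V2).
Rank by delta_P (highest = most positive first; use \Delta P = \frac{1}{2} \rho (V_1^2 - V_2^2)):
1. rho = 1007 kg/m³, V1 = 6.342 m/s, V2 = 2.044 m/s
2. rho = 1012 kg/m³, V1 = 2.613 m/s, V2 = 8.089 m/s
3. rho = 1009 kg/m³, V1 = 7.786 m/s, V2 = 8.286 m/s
Case 1: delta_P = 18.15 kPa
Case 2: delta_P = -29.65 kPa
Case 3: delta_P = -4.054 kPa
Ranking (highest first): 1, 3, 2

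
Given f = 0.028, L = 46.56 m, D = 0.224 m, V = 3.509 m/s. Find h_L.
Formula: h_L = f \frac{L}{D} \frac{V^2}{2g}
h_L = 0.028·(46.56/0.224)·3.509²/(2·9.81) = 3.653 m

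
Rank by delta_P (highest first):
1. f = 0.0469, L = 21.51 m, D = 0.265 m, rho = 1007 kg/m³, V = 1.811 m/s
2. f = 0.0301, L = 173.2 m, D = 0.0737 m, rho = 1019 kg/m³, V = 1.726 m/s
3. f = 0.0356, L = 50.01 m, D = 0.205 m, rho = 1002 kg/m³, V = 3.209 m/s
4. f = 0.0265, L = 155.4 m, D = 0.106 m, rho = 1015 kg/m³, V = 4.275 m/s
Case 1: delta_P = 6.286 kPa
Case 2: delta_P = 107.4 kPa
Case 3: delta_P = 44.81 kPa
Case 4: delta_P = 360.3 kPa
Ranking (highest first): 4, 2, 3, 1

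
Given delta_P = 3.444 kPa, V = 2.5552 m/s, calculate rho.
Formula: V = \sqrt{\frac{2 \Delta P}{\rho}}
Substituting knowns: 2.5552 = √(2·(3.444·1000)/rho)
Solving for rho: rho = 2·(3.444·1000)/2.5552² = 1055 kg/m³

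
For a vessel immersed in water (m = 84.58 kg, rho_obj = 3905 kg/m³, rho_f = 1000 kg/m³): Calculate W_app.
Formula: W_{app} = mg\left(1 - \frac{\rho_f}{\rho_{obj}}\right)
W_app = 84.58·9.81·(1 − 1000/3905) = 617.3 N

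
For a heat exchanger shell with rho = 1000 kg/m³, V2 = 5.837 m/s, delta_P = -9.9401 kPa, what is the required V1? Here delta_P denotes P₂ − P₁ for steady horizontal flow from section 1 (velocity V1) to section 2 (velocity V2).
Formula: \Delta P = \frac{1}{2} \rho (V_1^2 - V_2^2)
Substituting knowns: -9.9401 = 0.5·1000·(V1² − 5.837²)/1000
Solving for V1: V1 = √(5.837² + 2·(-9.9401·1000)/1000) = 3.767 m/s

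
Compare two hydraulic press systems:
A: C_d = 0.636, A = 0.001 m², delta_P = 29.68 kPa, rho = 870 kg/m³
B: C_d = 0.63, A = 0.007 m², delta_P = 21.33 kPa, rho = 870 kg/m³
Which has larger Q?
Q(A) = 5.253 L/s, Q(B) = 30.88 L/s. Answer: B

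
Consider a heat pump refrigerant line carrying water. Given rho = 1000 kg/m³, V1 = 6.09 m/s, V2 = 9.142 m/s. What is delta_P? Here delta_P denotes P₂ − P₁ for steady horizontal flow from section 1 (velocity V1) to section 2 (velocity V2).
Formula: \Delta P = \frac{1}{2} \rho (V_1^2 - V_2^2)
delta_P = 0.5·1000·(6.09² − 9.142²)/1000 = -23.24 kPa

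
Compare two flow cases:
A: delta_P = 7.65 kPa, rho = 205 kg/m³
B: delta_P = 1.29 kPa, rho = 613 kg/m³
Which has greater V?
V(A) = 8.639 m/s, V(B) = 2.052 m/s. Answer: A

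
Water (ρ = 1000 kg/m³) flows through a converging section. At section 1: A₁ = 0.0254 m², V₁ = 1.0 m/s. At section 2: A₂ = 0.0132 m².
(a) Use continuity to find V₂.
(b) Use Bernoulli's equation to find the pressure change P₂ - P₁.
(a) Continuity: A₁V₁=A₂V₂ -> V₂=A₁V₁/A₂=0.0254*1.0/0.0132=1.92 m/s
(b) Bernoulli: P₂-P₁=0.5*rho*(V₁^2-V₂^2)/1000=0.5*1000*(1.0^2-1.92^2)/1000=-1.343 kPa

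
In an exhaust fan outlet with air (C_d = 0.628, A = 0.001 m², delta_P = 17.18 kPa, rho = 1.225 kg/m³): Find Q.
Formula: Q = C_d A \sqrt{\frac{2 \Delta P}{\rho}}
Q = 0.628·0.001·√(2·(17.18·1000)/1.225)·1000 = 105.2 L/s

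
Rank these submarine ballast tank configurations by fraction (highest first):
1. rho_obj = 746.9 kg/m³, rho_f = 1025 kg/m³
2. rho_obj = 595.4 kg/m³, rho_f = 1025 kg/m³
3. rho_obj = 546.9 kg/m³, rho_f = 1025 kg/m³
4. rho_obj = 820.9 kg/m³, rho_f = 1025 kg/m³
Case 1: fraction = 0.7287
Case 2: fraction = 0.5809
Case 3: fraction = 0.5336
Case 4: fraction = 0.8009
Ranking (highest first): 4, 1, 2, 3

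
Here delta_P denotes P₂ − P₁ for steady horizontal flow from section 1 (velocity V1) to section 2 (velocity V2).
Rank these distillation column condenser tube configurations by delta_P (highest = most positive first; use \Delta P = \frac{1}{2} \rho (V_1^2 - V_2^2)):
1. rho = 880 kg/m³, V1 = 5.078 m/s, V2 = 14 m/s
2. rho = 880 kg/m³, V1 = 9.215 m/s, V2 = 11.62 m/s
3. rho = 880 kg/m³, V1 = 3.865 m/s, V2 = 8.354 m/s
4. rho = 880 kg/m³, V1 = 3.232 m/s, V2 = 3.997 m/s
Case 1: delta_P = -74.89 kPa
Case 2: delta_P = -22.05 kPa
Case 3: delta_P = -24.13 kPa
Case 4: delta_P = -2.433 kPa
Ranking (highest first): 4, 2, 3, 1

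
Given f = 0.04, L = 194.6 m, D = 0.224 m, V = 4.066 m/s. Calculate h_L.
Formula: h_L = f \frac{L}{D} \frac{V^2}{2g}
h_L = 0.04·(194.6/0.224)·4.066²/(2·9.81) = 29.28 m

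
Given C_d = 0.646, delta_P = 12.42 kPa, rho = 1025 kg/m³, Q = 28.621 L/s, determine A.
Formula: Q = C_d A \sqrt{\frac{2 \Delta P}{\rho}}
Substituting knowns: 28.621 = 0.646·A·√(2·(12.42·1000)/1025)·1000
Solving for A: A = (28.621/1000)/(0.646·√(2·(12.42·1000)/1025)) = 0.009 m²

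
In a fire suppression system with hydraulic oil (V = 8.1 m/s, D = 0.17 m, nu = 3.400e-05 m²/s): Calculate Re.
Formula: Re = \frac{V D}{\nu}
Re = 8.1·0.17/3.400e-05 = 40500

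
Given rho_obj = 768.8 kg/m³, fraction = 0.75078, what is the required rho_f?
Formula: f_{sub} = \frac{\rho_{obj}}{\rho_f}
Substituting knowns: 0.75078 = 768.8/rho_f
Solving for rho_f: rho_f = 768.8/0.75078 = 1024 kg/m³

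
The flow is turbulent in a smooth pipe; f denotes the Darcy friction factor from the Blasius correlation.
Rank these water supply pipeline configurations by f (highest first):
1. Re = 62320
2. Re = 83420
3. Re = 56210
Case 1: f = 0.02
Case 2: f = 0.01859
Case 3: f = 0.02052
Ranking (highest first): 3, 1, 2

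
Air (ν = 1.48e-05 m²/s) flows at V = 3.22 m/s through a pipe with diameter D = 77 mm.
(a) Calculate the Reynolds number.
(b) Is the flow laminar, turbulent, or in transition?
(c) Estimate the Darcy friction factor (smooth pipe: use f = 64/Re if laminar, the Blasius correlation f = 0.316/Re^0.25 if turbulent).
(a) Re = V·D/ν = 3.22·0.077/1.48e-05 = 16753
(b) Flow regime: turbulent (Re > 4000)
(c) Friction factor: f = 0.316/Re^0.25 = 0.316/16753^0.25 = 0.02778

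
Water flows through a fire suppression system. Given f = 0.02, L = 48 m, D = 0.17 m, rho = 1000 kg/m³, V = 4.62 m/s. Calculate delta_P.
Formula: \Delta P = f \frac{L}{D} \frac{\rho V^2}{2}
delta_P = 0.02·(48/0.17)·0.5·1000·4.62²/1000 = 60.27 kPa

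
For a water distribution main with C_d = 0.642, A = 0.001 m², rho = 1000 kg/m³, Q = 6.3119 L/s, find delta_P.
Formula: Q = C_d A \sqrt{\frac{2 \Delta P}{\rho}}
Substituting knowns: 6.3119 = 0.642·0.001·√(2·(delta_P·1000)/1000)·1000
Solving for delta_P: delta_P = ((6.3119/1000)/(0.642·0.001))²·1000/2/1000 = 48.33 kPa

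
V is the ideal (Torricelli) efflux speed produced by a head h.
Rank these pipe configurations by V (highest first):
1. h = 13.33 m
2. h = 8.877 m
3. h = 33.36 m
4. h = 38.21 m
Case 1: V = 16.17 m/s
Case 2: V = 13.2 m/s
Case 3: V = 25.58 m/s
Case 4: V = 27.38 m/s
Ranking (highest first): 4, 3, 1, 2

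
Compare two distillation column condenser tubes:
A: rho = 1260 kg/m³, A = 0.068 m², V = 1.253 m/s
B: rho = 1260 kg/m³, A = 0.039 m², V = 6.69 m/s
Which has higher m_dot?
m_dot(A) = 107.4 kg/s, m_dot(B) = 328.7 kg/s. Answer: B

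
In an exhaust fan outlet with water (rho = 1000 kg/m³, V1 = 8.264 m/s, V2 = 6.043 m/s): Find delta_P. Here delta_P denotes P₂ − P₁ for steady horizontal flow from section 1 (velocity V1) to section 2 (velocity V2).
Formula: \Delta P = \frac{1}{2} \rho (V_1^2 - V_2^2)
delta_P = 0.5·1000·(8.264² − 6.043²)/1000 = 15.89 kPa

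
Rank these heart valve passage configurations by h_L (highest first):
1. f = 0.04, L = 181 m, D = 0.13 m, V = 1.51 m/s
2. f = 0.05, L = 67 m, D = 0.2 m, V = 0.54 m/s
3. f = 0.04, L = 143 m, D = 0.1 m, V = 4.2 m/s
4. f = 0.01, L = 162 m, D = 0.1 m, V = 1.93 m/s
Case 1: h_L = 6.472 m
Case 2: h_L = 0.2489 m
Case 3: h_L = 51.43 m
Case 4: h_L = 3.076 m
Ranking (highest first): 3, 1, 4, 2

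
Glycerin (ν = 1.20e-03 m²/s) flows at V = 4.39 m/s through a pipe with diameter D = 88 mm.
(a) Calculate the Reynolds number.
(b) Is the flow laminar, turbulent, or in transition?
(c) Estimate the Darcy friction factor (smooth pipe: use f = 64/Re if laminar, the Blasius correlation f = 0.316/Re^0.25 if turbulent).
(a) Re = V·D/ν = 4.39·0.088/1.20e-03 = 321.93
(b) Flow regime: laminar (Re < 2300)
(c) Friction factor: f = 64/Re = 64/321.93 = 0.1988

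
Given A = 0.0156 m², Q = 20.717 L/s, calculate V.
Formula: Q = A V
Substituting knowns: 20.717 = 0.0156·V·1000
Solving for V: V = (20.717/1000)/0.0156 = 1.328 m/s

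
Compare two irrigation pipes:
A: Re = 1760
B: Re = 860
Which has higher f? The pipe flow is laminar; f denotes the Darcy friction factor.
f(A) = 0.03636, f(B) = 0.07442. Answer: B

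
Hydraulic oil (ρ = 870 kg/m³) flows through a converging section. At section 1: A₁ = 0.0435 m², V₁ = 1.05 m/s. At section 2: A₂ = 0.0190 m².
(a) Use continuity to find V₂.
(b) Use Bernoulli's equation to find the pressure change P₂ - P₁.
(a) Continuity: A₁V₁=A₂V₂ -> V₂=A₁V₁/A₂=0.0435*1.05/0.0190=2.40 m/s
(b) Bernoulli: P₂-P₁=0.5*rho*(V₁^2-V₂^2)/1000=0.5*870*(1.05^2-2.40^2)/1000=-2.026 kPa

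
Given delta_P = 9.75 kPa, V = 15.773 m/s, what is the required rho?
Formula: V = \sqrt{\frac{2 \Delta P}{\rho}}
Substituting knowns: 15.773 = √(2·(9.75·1000)/rho)
Solving for rho: rho = 2·(9.75·1000)/15.773² = 78.38 kg/m³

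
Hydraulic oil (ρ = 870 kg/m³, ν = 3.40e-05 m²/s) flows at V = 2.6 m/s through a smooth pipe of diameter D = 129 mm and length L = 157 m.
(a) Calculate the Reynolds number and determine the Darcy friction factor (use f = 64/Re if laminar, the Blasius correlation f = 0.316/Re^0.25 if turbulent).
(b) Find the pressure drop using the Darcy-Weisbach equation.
(a) Re = V·D/ν = 2.6·0.129/3.40e-05 = 9864.7 → turbulent (Re > 4000); f = 0.316/Re^0.25 = 0.316/9864.7^0.25 = 0.031708
(b) Darcy-Weisbach: ΔP = f·(L/D)·½ρV²/1000 = 0.031708·(157/0.129)·½·870·2.6²/1000 = 113.5 kPa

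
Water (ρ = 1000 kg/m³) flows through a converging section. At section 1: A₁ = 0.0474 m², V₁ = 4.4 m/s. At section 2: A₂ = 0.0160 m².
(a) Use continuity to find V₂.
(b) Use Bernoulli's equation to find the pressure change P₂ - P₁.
(a) Continuity: A₁V₁=A₂V₂ -> V₂=A₁V₁/A₂=0.0474*4.4/0.0160=13.04 m/s
(b) Bernoulli: P₂-P₁=0.5*rho*(V₁^2-V₂^2)/1000=0.5*1000*(4.4^2-13.04^2)/1000=-75.34 kPa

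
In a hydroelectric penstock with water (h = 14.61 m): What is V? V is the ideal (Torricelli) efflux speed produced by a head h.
Formula: V = \sqrt{2 g h}
V = √(2·9.81·14.61) = 16.93 m/s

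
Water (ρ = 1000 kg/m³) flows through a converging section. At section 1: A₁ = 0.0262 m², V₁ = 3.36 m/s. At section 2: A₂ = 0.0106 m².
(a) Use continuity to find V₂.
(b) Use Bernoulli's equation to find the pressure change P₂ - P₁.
(a) Continuity: A₁V₁=A₂V₂ -> V₂=A₁V₁/A₂=0.0262*3.36/0.0106=8.30 m/s
(b) Bernoulli: P₂-P₁=0.5*rho*(V₁^2-V₂^2)/1000=0.5*1000*(3.36^2-8.30^2)/1000=-28.8 kPa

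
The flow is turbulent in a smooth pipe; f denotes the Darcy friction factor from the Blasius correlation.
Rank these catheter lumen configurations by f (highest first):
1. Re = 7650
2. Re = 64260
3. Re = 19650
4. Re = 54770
Case 1: f = 0.03379
Case 2: f = 0.01985
Case 3: f = 0.02669
Case 4: f = 0.02066
Ranking (highest first): 1, 3, 4, 2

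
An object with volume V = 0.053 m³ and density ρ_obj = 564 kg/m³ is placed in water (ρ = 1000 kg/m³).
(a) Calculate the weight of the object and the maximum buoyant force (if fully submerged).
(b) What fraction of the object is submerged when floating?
(a) W=rho_obj*g*V=564*9.81*0.053=293.2 N; F_B(max)=rho*g*V=1000*9.81*0.053=519.9 N
(b) Floating fraction=rho_obj/rho=564/1000=0.564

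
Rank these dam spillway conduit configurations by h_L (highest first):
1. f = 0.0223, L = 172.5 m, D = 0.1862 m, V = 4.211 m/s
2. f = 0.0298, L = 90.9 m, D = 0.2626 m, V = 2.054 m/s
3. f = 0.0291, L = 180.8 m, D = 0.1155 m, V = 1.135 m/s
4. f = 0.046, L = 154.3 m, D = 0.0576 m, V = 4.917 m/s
Case 1: h_L = 18.67 m
Case 2: h_L = 2.218 m
Case 3: h_L = 2.991 m
Case 4: h_L = 151.8 m
Ranking (highest first): 4, 1, 3, 2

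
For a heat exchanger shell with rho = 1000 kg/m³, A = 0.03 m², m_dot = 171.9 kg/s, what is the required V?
Formula: \dot{m} = \rho A V
Substituting knowns: 171.9 = 1000·0.03·V
Solving for V: V = 171.9/(1000·0.03) = 5.73 m/s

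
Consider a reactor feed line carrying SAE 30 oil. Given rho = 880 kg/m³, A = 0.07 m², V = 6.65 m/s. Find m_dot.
Formula: \dot{m} = \rho A V
m_dot = 880·0.07·6.65 = 409.6 kg/s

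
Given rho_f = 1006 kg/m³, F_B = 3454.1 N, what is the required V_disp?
Formula: F_B = \rho_f g V_{disp}
Substituting knowns: 3454.1 = 1006·9.81·V_disp
Solving for V_disp: V_disp = 3454.1/(1006·9.81) = 0.35 m³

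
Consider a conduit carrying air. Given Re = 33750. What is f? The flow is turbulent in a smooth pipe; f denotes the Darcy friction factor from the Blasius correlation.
Formula: f = \frac{0.316}{Re^{0.25}}
f = 0.316/33750^0.25 = 0.02331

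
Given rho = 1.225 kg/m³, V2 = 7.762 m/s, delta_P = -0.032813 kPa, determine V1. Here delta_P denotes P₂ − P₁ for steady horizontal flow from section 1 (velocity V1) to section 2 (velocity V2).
Formula: \Delta P = \frac{1}{2} \rho (V_1^2 - V_2^2)
Substituting knowns: -0.032813 = 0.5·1.225·(V1² − 7.762²)/1000
Solving for V1: V1 = √(7.762² + 2·(-0.032813·1000)/1.225) = 2.584 m/s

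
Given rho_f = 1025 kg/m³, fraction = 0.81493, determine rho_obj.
Formula: f_{sub} = \frac{\rho_{obj}}{\rho_f}
Substituting knowns: 0.81493 = rho_obj/1025
Solving for rho_obj: rho_obj = 0.81493·1025 = 835.3 kg/m³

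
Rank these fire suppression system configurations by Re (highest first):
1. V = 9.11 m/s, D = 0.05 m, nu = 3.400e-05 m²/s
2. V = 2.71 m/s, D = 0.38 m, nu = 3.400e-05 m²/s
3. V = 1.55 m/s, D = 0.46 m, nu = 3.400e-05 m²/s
Case 1: Re = 13397
Case 2: Re = 30288
Case 3: Re = 20971
Ranking (highest first): 2, 3, 1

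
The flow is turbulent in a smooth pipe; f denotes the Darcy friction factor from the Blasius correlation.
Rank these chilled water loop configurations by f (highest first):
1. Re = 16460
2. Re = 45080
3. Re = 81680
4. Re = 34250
Case 1: f = 0.0279
Case 2: f = 0.02169
Case 3: f = 0.01869
Case 4: f = 0.02323
Ranking (highest first): 1, 4, 2, 3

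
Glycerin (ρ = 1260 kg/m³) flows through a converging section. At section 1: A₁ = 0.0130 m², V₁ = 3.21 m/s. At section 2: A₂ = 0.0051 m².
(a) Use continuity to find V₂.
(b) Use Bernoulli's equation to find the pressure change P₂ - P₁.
(a) Continuity: A₁V₁=A₂V₂ -> V₂=A₁V₁/A₂=0.0130*3.21/0.0051=8.18 m/s
(b) Bernoulli: P₂-P₁=0.5*rho*(V₁^2-V₂^2)/1000=0.5*1260*(3.21^2-8.18^2)/1000=-35.66 kPa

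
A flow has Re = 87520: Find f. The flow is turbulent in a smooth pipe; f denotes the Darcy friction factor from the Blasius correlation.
Formula: f = \frac{0.316}{Re^{0.25}}
f = 0.316/87520^0.25 = 0.01837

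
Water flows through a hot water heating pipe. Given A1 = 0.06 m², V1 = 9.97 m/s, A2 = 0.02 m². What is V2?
Formula: V_2 = \frac{A_1 V_1}{A_2}
V2 = 0.06·9.97/0.02 = 29.91 m/s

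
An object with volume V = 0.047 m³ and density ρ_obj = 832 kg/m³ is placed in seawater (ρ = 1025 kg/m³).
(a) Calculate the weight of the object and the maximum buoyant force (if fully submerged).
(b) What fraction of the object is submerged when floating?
(a) W=rho_obj*g*V=832*9.81*0.047=383.6 N; F_B(max)=rho*g*V=1025*9.81*0.047=472.6 N
(b) Floating fraction=rho_obj/rho=832/1025=0.812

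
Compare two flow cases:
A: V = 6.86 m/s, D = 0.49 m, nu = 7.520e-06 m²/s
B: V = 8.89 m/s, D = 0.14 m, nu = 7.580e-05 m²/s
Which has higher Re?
Re(A) = 446995, Re(B) = 16420. Answer: A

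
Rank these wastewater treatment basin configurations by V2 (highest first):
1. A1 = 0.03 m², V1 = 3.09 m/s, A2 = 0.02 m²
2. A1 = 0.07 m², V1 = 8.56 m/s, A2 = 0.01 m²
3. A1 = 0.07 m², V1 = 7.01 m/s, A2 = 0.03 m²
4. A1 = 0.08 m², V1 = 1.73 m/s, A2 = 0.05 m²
Case 1: V2 = 4.635 m/s
Case 2: V2 = 59.92 m/s
Case 3: V2 = 16.36 m/s
Case 4: V2 = 2.768 m/s
Ranking (highest first): 2, 3, 1, 4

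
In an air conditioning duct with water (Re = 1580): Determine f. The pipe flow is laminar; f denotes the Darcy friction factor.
Formula: f = \frac{64}{Re}
f = 64/1580 = 0.04051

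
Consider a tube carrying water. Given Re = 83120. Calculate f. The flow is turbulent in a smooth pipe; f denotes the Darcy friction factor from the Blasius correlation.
Formula: f = \frac{0.316}{Re^{0.25}}
f = 0.316/83120^0.25 = 0.01861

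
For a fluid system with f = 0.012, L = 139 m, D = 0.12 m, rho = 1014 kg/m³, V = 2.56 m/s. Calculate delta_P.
Formula: \Delta P = f \frac{L}{D} \frac{\rho V^2}{2}
delta_P = 0.012·(139/0.12)·0.5·1014·2.56²/1000 = 46.19 kPa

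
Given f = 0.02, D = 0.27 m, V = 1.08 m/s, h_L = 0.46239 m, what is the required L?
Formula: h_L = f \frac{L}{D} \frac{V^2}{2g}
Substituting knowns: 0.46239 = 0.02·(L/0.27)·1.08²/(2·9.81)
Solving for L: L = 0.46239·2·9.81·0.27/(0.02·1.08²) = 105 m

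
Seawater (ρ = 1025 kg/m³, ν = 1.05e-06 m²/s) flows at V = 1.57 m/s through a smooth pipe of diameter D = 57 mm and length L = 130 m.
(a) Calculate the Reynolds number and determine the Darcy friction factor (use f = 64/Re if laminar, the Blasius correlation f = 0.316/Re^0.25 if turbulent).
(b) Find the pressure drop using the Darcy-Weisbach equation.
(a) Re = V·D/ν = 1.57·0.057/1.05e-06 = 85229 → turbulent (Re > 4000); f = 0.316/Re^0.25 = 0.316/85229^0.25 = 0.018494
(b) Darcy-Weisbach: ΔP = f·(L/D)·½ρV²/1000 = 0.018494·(130/0.057)·½·1025·1.57²/1000 = 53.28 kPa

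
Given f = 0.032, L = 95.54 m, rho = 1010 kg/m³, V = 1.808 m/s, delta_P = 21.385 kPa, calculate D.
Formula: \Delta P = f \frac{L}{D} \frac{\rho V^2}{2}
Substituting knowns: 21.385 = 0.032·(95.54/D)·0.5·1010·1.808²/1000
Solving for D: D = 0.032·95.54·0.5·1010·1.808²/(21.385·1000) = 0.236 m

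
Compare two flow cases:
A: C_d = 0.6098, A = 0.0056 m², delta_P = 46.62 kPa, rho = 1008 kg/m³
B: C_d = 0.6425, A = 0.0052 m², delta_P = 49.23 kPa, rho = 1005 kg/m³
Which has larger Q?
Q(A) = 32.84 L/s, Q(B) = 33.07 L/s. Answer: B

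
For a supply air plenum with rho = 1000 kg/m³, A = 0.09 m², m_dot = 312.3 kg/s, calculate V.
Formula: \dot{m} = \rho A V
Substituting knowns: 312.3 = 1000·0.09·V
Solving for V: V = 312.3/(1000·0.09) = 3.47 m/s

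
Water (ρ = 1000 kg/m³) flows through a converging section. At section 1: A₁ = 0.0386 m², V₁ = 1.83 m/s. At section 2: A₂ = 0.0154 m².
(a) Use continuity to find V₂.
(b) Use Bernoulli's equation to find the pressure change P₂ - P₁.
(a) Continuity: A₁V₁=A₂V₂ -> V₂=A₁V₁/A₂=0.0386*1.83/0.0154=4.59 m/s
(b) Bernoulli: P₂-P₁=0.5*rho*(V₁^2-V₂^2)/1000=0.5*1000*(1.83^2-4.59^2)/1000=-8.86 kPa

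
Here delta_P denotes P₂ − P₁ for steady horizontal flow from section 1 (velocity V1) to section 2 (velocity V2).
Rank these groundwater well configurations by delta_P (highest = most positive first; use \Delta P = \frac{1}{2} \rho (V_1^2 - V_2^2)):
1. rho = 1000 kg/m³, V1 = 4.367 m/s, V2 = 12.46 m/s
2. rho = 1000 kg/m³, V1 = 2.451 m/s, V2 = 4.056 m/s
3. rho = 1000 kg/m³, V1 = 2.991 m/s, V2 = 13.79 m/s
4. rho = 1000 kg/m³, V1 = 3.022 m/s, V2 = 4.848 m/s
Case 1: delta_P = -68.09 kPa
Case 2: delta_P = -5.222 kPa
Case 3: delta_P = -90.61 kPa
Case 4: delta_P = -7.185 kPa
Ranking (highest first): 2, 4, 1, 3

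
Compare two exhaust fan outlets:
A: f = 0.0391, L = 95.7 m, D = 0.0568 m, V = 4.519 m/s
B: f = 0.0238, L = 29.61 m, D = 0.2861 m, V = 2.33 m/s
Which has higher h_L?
h_L(A) = 68.57 m, h_L(B) = 0.6816 m. Answer: A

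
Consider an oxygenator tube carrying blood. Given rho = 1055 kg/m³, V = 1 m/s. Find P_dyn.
Formula: P_{dyn} = \frac{1}{2} \rho V^2
P_dyn = 0.5·1055·1²/1000 = 0.5275 kPa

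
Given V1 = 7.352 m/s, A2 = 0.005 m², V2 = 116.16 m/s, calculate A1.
Formula: V_2 = \frac{A_1 V_1}{A_2}
Substituting knowns: 116.16 = A1·7.352/0.005
Solving for A1: A1 = 116.16·0.005/7.352 = 0.079 m²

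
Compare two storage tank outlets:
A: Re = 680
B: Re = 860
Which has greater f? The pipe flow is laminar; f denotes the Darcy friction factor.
f(A) = 0.09412, f(B) = 0.07442. Answer: A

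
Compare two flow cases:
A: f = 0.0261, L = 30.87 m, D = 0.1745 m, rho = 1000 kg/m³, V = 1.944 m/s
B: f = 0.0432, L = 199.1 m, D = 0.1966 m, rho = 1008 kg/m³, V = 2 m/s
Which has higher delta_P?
delta_P(A) = 8.725 kPa, delta_P(B) = 88.2 kPa. Answer: B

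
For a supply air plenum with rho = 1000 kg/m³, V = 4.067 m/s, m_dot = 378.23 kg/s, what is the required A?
Formula: \dot{m} = \rho A V
Substituting knowns: 378.23 = 1000·A·4.067
Solving for A: A = 378.23/(1000·4.067) = 0.093 m²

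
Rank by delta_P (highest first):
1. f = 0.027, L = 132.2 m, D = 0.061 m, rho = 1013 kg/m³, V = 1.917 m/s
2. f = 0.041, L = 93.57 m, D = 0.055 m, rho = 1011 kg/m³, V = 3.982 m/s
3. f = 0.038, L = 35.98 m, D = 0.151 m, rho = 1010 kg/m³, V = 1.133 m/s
Case 1: delta_P = 108.9 kPa
Case 2: delta_P = 559.1 kPa
Case 3: delta_P = 5.87 kPa
Ranking (highest first): 2, 1, 3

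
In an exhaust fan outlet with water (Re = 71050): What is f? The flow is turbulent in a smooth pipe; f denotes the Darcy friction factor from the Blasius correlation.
Formula: f = \frac{0.316}{Re^{0.25}}
f = 0.316/71050^0.25 = 0.01936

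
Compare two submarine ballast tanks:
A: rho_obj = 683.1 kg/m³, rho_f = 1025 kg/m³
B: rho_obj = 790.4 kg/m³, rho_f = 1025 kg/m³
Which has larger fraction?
fraction(A) = 0.6664, fraction(B) = 0.7711. Answer: B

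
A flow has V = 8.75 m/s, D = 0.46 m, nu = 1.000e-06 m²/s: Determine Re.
Formula: Re = \frac{V D}{\nu}
Re = 8.75·0.46/1.000e-06 = 4.025e+06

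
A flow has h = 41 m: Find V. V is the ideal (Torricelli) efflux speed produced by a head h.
Formula: V = \sqrt{2 g h}
V = √(2·9.81·41) = 28.36 m/s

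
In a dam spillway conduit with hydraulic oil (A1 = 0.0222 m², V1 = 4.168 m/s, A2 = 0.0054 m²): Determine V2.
Formula: V_2 = \frac{A_1 V_1}{A_2}
V2 = 0.0222·4.168/0.0054 = 17.14 m/s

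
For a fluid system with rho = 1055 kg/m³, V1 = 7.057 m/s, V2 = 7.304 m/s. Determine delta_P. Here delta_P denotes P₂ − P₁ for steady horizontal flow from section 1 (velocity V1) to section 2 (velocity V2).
Formula: \Delta P = \frac{1}{2} \rho (V_1^2 - V_2^2)
delta_P = 0.5·1055·(7.057² − 7.304²)/1000 = -1.871 kPa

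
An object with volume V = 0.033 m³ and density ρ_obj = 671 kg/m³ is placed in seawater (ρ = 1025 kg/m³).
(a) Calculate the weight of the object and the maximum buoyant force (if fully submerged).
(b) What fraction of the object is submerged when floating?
(a) W=rho_obj*g*V=671*9.81*0.033=217.2 N; F_B(max)=rho*g*V=1025*9.81*0.033=331.8 N
(b) Floating fraction=rho_obj/rho=671/1025=0.655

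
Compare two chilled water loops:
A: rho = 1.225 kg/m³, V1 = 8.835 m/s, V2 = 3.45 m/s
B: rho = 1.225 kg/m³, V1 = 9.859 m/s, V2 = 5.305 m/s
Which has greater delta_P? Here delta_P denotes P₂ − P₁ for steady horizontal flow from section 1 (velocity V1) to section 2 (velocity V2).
delta_P(A) = 0.04052 kPa, delta_P(B) = 0.0423 kPa. Answer: B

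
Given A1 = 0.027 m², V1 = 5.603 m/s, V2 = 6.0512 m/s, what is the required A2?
Formula: V_2 = \frac{A_1 V_1}{A_2}
Substituting knowns: 6.0512 = 0.027·5.603/A2
Solving for A2: A2 = 0.027·5.603/6.0512 = 0.025 m²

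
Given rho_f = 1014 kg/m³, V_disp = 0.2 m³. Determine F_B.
Formula: F_B = \rho_f g V_{disp}
F_B = 1014·9.81·0.2 = 1989 N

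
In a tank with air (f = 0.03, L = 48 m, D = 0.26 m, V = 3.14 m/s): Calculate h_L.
Formula: h_L = f \frac{L}{D} \frac{V^2}{2g}
h_L = 0.03·(48/0.26)·3.14²/(2·9.81) = 2.783 m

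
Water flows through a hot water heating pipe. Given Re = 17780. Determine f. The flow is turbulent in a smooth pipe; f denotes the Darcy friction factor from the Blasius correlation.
Formula: f = \frac{0.316}{Re^{0.25}}
f = 0.316/17780^0.25 = 0.02737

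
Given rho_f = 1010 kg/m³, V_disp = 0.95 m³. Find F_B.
Formula: F_B = \rho_f g V_{disp}
F_B = 1010·9.81·0.95 = 9413 N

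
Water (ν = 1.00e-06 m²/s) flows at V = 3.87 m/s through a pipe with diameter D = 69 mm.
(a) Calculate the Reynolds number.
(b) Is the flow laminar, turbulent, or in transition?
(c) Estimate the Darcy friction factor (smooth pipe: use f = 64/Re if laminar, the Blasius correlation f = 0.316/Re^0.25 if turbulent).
(a) Re = V·D/ν = 3.87·0.069/1.00e-06 = 267030
(b) Flow regime: turbulent (Re > 4000)
(c) Friction factor: f = 0.316/Re^0.25 = 0.316/267030^0.25 = 0.0139 (Blasius is strictly valid for Re ≲ 1e5; used here as the smooth-pipe estimate the problem specifies)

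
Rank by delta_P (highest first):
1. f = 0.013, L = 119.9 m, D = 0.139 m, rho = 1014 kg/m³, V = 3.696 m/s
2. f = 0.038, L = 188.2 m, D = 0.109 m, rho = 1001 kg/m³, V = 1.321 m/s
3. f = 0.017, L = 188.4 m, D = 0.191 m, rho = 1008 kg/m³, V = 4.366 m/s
Case 1: delta_P = 77.66 kPa
Case 2: delta_P = 57.3 kPa
Case 3: delta_P = 161.1 kPa
Ranking (highest first): 3, 1, 2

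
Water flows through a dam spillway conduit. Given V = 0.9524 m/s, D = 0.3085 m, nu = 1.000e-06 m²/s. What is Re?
Formula: Re = \frac{V D}{\nu}
Re = 0.9524·0.3085/1.000e-06 = 293815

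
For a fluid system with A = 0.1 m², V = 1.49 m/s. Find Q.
Formula: Q = A V
Q = 0.1·1.49·1000 = 149 L/s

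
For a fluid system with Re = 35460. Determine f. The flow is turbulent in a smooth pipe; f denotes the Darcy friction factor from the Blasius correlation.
Formula: f = \frac{0.316}{Re^{0.25}}
f = 0.316/35460^0.25 = 0.02303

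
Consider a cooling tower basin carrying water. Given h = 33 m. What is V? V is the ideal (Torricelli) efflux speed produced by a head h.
Formula: V = \sqrt{2 g h}
V = √(2·9.81·33) = 25.45 m/s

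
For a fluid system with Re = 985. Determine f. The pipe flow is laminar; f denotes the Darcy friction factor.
Formula: f = \frac{64}{Re}
f = 64/985 = 0.06497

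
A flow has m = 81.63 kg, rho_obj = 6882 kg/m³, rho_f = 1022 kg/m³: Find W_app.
Formula: W_{app} = mg\left(1 - \frac{\rho_f}{\rho_{obj}}\right)
W_app = 81.63·9.81·(1 − 1022/6882) = 681.9 N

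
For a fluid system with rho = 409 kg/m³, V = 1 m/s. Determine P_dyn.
Formula: P_{dyn} = \frac{1}{2} \rho V^2
P_dyn = 0.5·409·1²/1000 = 0.2045 kPa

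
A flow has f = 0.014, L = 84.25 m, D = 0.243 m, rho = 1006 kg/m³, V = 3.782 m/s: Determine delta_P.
Formula: \Delta P = f \frac{L}{D} \frac{\rho V^2}{2}
delta_P = 0.014·(84.25/0.243)·0.5·1006·3.782²/1000 = 34.92 kPa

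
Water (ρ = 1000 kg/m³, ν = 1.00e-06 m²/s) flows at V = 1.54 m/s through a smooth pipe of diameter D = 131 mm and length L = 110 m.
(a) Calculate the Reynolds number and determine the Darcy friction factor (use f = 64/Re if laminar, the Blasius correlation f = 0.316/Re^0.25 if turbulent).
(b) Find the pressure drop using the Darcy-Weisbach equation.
(a) Re = V·D/ν = 1.54·0.131/1.00e-06 = 201740 → turbulent (Re > 4000); f = 0.316/Re^0.25 = 0.316/201740^0.25 = 0.01491 (Blasius is strictly valid for Re ≲ 1e5; used here as the smooth-pipe estimate the problem specifies)
(b) Darcy-Weisbach: ΔP = f·(L/D)·½ρV²/1000 = 0.01491·(110/0.131)·½·1000·1.54²/1000 = 14.85 kPa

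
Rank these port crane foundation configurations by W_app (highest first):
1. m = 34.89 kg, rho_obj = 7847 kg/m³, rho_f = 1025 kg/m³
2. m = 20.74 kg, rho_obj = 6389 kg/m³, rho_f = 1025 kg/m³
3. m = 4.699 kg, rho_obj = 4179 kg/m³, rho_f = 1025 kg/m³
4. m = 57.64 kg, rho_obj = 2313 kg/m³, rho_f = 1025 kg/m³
Case 1: W_app = 297.6 N
Case 2: W_app = 170.8 N
Case 3: W_app = 34.79 N
Case 4: W_app = 314.9 N
Ranking (highest first): 4, 1, 2, 3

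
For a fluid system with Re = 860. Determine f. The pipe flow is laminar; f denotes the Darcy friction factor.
Formula: f = \frac{64}{Re}
f = 64/860 = 0.07442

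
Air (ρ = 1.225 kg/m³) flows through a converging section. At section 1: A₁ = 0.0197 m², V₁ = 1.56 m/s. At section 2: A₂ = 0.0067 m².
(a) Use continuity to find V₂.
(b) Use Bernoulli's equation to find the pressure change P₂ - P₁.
(a) Continuity: A₁V₁=A₂V₂ -> V₂=A₁V₁/A₂=0.0197*1.56/0.0067=4.59 m/s
(b) Bernoulli: P₂-P₁=0.5*rho*(V₁^2-V₂^2)/1000=0.5*1.225*(1.56^2-4.59^2)/1000=-0.01141 kPa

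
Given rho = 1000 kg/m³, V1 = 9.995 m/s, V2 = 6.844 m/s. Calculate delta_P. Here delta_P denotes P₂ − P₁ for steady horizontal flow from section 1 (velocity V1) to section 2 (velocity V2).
Formula: \Delta P = \frac{1}{2} \rho (V_1^2 - V_2^2)
delta_P = 0.5·1000·(9.995² − 6.844²)/1000 = 26.53 kPa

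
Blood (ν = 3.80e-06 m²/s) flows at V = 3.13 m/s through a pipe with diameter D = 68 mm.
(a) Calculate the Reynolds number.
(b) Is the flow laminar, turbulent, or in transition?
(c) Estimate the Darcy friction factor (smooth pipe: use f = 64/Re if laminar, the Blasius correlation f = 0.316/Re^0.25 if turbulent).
(a) Re = V·D/ν = 3.13·0.068/3.80e-06 = 56011
(b) Flow regime: turbulent (Re > 4000)
(c) Friction factor: f = 0.316/Re^0.25 = 0.316/56011^0.25 = 0.02054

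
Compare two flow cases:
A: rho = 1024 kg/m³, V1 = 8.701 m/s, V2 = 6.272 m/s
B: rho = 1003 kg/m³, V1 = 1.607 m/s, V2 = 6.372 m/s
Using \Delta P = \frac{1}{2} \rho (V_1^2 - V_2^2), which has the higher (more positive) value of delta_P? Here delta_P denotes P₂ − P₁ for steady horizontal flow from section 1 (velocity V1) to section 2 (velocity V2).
delta_P(A) = 18.62 kPa, delta_P(B) = -19.07 kPa. Answer: A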